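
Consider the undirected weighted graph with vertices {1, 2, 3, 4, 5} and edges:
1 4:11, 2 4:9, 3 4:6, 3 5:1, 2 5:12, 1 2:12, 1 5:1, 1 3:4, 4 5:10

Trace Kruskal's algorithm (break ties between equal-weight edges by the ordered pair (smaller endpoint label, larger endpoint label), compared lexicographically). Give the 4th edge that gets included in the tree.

Kruskal's algorithm — process edges by increasing weight (ties by edge label):
1 5 (1): add. Components now {1,5} {2} {3} {4}
3 5 (1): add. Components now {1,3,5} {2} {4}
1 3 (4): skip — 1 and 3 already connected.
3 4 (6): add. Components now {1,3,4,5} {2}
2 4 (9): add. Components now {1,2,3,4,5}
The 4th edge added is 2 4.

2-4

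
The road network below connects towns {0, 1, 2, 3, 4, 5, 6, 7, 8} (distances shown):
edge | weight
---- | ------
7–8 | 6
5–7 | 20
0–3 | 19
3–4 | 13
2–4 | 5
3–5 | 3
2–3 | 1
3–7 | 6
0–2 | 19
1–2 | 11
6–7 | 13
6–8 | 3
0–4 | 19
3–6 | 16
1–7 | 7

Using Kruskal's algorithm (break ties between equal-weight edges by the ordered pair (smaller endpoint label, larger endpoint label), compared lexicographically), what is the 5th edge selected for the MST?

3-7

Kruskal: consider edges lightest-first.
2–3 (1): add — endpoints in different components.
3–5 (3): add — endpoints in different components.
6–8 (3): add — endpoints in different components.
2–4 (5): add — endpoints in different components.
3–7 (6): add — endpoints in different components.
7–8 (6): add — endpoints in different components.
1–7 (7): add — endpoints in different components.
1–2 (11): skip — 1 and 2 already connected.
3–4 (13): skip — 3 and 4 already connected.
6–7 (13): skip — 6 and 7 already connected.
3–6 (16): skip — 3 and 6 already connected.
0–2 (19): add — endpoints in different components.
The 5th edge added is 3–7.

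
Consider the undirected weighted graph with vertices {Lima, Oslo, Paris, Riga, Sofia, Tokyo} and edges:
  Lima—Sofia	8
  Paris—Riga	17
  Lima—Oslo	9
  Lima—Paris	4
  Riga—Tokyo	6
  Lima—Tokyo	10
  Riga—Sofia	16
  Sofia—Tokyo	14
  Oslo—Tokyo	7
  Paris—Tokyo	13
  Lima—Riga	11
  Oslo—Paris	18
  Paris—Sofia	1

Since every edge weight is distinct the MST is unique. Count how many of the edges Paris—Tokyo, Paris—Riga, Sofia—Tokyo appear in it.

Kruskal: consider edges lightest-first.
Paris—Sofia (1): add. Components now {Riga} {Oslo} {Lima} {Tokyo} {Paris,Sofia}
Lima—Paris (4): add. Components now {Riga} {Oslo} {Lima,Paris,Sofia} {Tokyo}
Riga—Tokyo (6): add. Components now {Riga,Tokyo} {Oslo} {Lima,Paris,Sofia}
Oslo—Tokyo (7): add. Components now {Oslo,Riga,Tokyo} {Lima,Paris,Sofia}
Lima—Sofia (8): skip — Lima and Sofia already connected.
Lima—Oslo (9): add. Components now {Lima,Oslo,Paris,Riga,Sofia,Tokyo}
MST edge set: {Paris—Sofia, Lima—Paris, Riga—Tokyo, Oslo—Tokyo, Lima—Oslo}.
Of the listed edges, {} are in the MST → 0.

0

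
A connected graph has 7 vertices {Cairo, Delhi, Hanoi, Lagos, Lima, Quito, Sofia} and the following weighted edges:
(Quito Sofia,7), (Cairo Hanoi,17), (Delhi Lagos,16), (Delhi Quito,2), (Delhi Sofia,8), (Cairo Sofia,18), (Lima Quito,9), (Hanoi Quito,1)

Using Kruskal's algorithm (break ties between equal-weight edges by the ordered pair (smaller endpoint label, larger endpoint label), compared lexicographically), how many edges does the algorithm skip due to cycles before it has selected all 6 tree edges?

1

Kruskal's algorithm — process edges by increasing weight (ties by edge label):
Hanoi Quito (1): add. Components now {Sofia} {Cairo} {Hanoi,Quito} {Lagos} {Lima} {Delhi}
Delhi Quito (2): add. Components now {Sofia} {Cairo} {Delhi,Hanoi,Quito} {Lagos} {Lima}
Quito Sofia (7): add. Components now {Delhi,Hanoi,Quito,Sofia} {Cairo} {Lagos} {Lima}
Delhi Sofia (8): skip — Sofia and Delhi already connected.
Lima Quito (9): add. Components now {Delhi,Hanoi,Lima,Quito,Sofia} {Cairo} {Lagos}
Delhi Lagos (16): add. Components now {Delhi,Hanoi,Lagos,Lima,Quito,Sofia} {Cairo}
Cairo Hanoi (17): add. Components now {Cairo,Delhi,Hanoi,Lagos,Lima,Quito,Sofia}
Edges rejected before the tree was complete: 1.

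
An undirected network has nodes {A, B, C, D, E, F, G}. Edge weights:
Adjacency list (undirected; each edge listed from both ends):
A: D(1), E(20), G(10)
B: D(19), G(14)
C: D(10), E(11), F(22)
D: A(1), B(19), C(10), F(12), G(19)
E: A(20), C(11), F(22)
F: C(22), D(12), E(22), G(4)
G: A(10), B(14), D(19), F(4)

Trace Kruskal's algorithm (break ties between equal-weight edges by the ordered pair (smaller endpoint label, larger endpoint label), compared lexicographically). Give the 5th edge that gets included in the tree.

Sort edges by weight, then run Kruskal:
A—D (1): add. Components now {A,D} {B} {C} {E} {F} {G}
F—G (4): add. Components now {A,D} {B} {C} {E} {F,G}
A—G (10): add. Components now {A,D,F,G} {B} {C} {E}
C—D (10): add. Components now {A,C,D,F,G} {B} {E}
C—E (11): add. Components now {A,C,D,E,F,G} {B}
D—F (12): skip — D and F already connected.
B—G (14): add. Components now {A,B,C,D,E,F,G}
The 5th edge added is C—E.

C-E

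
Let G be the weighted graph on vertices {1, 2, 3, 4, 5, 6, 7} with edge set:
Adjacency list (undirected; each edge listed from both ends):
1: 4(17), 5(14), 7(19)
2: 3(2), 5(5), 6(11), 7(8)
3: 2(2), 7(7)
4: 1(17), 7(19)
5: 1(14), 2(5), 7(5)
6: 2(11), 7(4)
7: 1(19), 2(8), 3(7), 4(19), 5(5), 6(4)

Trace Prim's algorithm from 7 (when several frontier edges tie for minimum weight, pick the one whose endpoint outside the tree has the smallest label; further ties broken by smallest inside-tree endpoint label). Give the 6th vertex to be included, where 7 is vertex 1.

1

Prim, starting at 7.
Step 1: frontier [6—7 4, 5—7 5, 3—7 7, 2—7 8, 1—7 19, 4—7 19] → take 6—7 (4); add 6.
Step 2: frontier [2—6 11, 5—7 5, 3—7 7, 2—7 8, 1—7 19, 4—7 19] → take 5—7 (5); add 5.
Step 3: frontier [2—5 5, 1—5 14, 2—6 11, 3—7 7, 2—7 8, 1—7 19, 4—7 19] → take 2—5 (5); add 2.
Step 4: frontier [2—3 2, 1—5 14, 3—7 7, 1—7 19, 4—7 19] → take 2—3 (2); add 3.
Step 5: frontier [1—5 14, 1—7 19, 4—7 19] → take 1—5 (14); add 1.
Step 6: frontier [1—4 17, 4—7 19] → take 1—4 (17); add 4.
Vertex order: 7, 6, 5, 2, 3, 1, 4. The 6th vertex is 1.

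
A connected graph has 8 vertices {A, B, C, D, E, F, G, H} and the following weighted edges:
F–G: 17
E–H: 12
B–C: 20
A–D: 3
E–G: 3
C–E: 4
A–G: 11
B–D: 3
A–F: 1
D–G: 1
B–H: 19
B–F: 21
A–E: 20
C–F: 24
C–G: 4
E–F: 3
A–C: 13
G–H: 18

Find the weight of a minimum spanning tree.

Kruskal's algorithm — process edges by increasing weight (ties by edge label):
A–F (1): add — endpoints in different components.
D–G (1): add — endpoints in different components.
A–D (3): add — endpoints in different components.
B–D (3): add — endpoints in different components.
E–F (3): add — endpoints in different components.
E–G (3): skip — E and G already connected.
C–E (4): add — endpoints in different components.
C–G (4): skip — C and G already connected.
A–G (11): skip — A and G already connected.
E–H (12): add — endpoints in different components.
MST edges: A–F, D–G, A–D, B–D, E–F, C–E, E–H; total weight 1+1+3+3+3+4+12 = 27.

27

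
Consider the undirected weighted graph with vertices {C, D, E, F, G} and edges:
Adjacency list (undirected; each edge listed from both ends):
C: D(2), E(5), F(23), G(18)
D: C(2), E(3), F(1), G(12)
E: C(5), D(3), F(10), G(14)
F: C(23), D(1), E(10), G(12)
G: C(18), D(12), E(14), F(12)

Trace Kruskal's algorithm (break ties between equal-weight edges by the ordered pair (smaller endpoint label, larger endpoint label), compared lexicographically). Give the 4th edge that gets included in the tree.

Kruskal's algorithm — process edges by increasing weight (ties by edge label):
D–F (1): add. Components now {C} {D,F} {E} {G}
C–D (2): add. Components now {C,D,F} {E} {G}
D–E (3): add. Components now {C,D,E,F} {G}
C–E (5): skip — C and E already connected.
E–F (10): skip — E and F already connected.
D–G (12): add. Components now {C,D,E,F,G}
The 4th edge added is D–G.

D-G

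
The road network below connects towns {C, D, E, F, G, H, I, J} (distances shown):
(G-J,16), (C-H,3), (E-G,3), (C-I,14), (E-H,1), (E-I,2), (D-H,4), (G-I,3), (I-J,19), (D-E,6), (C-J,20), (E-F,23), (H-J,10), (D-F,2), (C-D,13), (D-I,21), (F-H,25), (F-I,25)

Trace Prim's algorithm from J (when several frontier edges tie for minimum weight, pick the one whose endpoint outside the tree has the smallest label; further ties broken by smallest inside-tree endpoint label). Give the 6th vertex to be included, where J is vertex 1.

G

Prim's algorithm from J:
Step 1: cheapest edge leaving the tree is H-J (10); add H.
Step 2: cheapest edge leaving the tree is E-H (1); add E.
Step 3: cheapest edge leaving the tree is E-I (2); add I.
Step 4: cheapest edge leaving the tree is C-H (3); add C.
Step 5: cheapest edge leaving the tree is E-G (3); add G.
Step 6: cheapest edge leaving the tree is D-H (4); add D.
Step 7: cheapest edge leaving the tree is D-F (2); add F.
Vertex order: J, H, E, I, C, G, D, F. The 6th vertex is G.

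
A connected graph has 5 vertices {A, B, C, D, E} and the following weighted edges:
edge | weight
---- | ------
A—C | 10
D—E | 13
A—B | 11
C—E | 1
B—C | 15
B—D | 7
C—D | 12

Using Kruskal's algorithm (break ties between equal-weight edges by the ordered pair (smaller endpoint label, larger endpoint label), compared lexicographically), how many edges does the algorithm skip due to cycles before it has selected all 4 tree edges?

0

Kruskal's algorithm — process edges by increasing weight (ties by edge label):
C—E (1): add — endpoints in different components.
B—D (7): add — endpoints in different components.
A—C (10): add — endpoints in different components.
A—B (11): add — endpoints in different components.
Edges rejected before the tree was complete: 0.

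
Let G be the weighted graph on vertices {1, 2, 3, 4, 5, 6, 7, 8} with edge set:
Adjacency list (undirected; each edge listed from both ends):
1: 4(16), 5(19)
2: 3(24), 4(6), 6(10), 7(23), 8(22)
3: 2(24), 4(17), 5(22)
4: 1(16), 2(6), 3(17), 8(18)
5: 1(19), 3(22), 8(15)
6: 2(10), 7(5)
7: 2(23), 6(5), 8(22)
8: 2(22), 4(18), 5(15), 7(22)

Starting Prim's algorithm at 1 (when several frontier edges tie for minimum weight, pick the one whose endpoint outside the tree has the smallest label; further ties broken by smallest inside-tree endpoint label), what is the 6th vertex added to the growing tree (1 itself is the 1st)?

3

Prim's algorithm from 1:
Step 1: cheapest edge leaving the tree is 1 4 (16); add 4.
Step 2: cheapest edge leaving the tree is 2 4 (6); add 2.
Step 3: cheapest edge leaving the tree is 2 6 (10); add 6.
Step 4: cheapest edge leaving the tree is 6 7 (5); add 7.
Step 5: cheapest edge leaving the tree is 3 4 (17); add 3.
Step 6: cheapest edge leaving the tree is 4 8 (18); add 8.
Step 7: cheapest edge leaving the tree is 5 8 (15); add 5.
Vertex order: 1, 4, 2, 6, 7, 3, 8, 5. The 6th vertex is 3.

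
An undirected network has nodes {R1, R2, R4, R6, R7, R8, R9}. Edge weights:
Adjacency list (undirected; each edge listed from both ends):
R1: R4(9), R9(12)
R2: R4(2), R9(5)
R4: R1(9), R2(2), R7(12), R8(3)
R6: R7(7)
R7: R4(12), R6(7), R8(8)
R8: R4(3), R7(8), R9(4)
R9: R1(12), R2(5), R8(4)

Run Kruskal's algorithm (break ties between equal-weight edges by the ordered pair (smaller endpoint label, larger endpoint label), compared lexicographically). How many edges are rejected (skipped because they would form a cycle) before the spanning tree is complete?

Kruskal's algorithm — process edges by increasing weight (ties by edge label):
R2–R4 (2): add — endpoints in different components.
R4–R8 (3): add — endpoints in different components.
R8–R9 (4): add — endpoints in different components.
R2–R9 (5): skip — R9 and R2 already connected.
R6–R7 (7): add — endpoints in different components.
R7–R8 (8): add — endpoints in different components.
R1–R4 (9): add — endpoints in different components.
Edges rejected before the tree was complete: 1.

1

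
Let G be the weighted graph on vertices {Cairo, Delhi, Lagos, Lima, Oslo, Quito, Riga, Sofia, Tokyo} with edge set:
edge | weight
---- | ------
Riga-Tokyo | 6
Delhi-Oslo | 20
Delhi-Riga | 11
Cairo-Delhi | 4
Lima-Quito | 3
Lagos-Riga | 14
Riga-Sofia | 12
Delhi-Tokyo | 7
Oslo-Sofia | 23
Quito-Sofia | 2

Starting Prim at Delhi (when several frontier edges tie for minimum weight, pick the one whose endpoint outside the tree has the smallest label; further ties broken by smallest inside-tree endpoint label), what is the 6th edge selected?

Prim's algorithm from Delhi:
Step 1: frontier [Cairo-Delhi 4, Delhi-Tokyo 7, Delhi-Riga 11, Delhi-Oslo 20] → take Cairo-Delhi (4); add Cairo.
Step 2: frontier [Delhi-Tokyo 7, Delhi-Riga 11, Delhi-Oslo 20] → take Delhi-Tokyo (7); add Tokyo.
Step 3: frontier [Delhi-Riga 11, Delhi-Oslo 20, Riga-Tokyo 6] → take Riga-Tokyo (6); add Riga.
Step 4: frontier [Delhi-Oslo 20, Riga-Sofia 12, Lagos-Riga 14] → take Riga-Sofia (12); add Sofia.
Step 5: frontier [Delhi-Oslo 20, Lagos-Riga 14, Quito-Sofia 2, Oslo-Sofia 23] → take Quito-Sofia (2); add Quito.
Step 6: frontier [Delhi-Oslo 20, Lima-Quito 3, Lagos-Riga 14, Oslo-Sofia 23] → take Lima-Quito (3); add Lima.
Step 7: frontier [Delhi-Oslo 20, Lagos-Riga 14, Oslo-Sofia 23] → take Lagos-Riga (14); add Lagos.
Step 8: frontier [Delhi-Oslo 20, Oslo-Sofia 23] → take Delhi-Oslo (20); add Oslo.
The 6th edge added is Lima-Quito.

Lima-Quito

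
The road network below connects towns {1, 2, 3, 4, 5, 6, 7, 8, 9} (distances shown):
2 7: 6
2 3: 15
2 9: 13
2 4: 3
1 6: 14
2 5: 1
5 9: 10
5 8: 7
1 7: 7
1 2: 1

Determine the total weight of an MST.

57

Prim, starting at 1.
Step 1: cheapest edge leaving the tree is 1 2 (1); add 2.
Step 2: cheapest edge leaving the tree is 2 5 (1); add 5.
Step 3: cheapest edge leaving the tree is 2 4 (3); add 4.
Step 4: cheapest edge leaving the tree is 2 7 (6); add 7.
Step 5: cheapest edge leaving the tree is 5 8 (7); add 8.
Step 6: cheapest edge leaving the tree is 5 9 (10); add 9.
Step 7: cheapest edge leaving the tree is 1 6 (14); add 6.
Step 8: cheapest edge leaving the tree is 2 3 (15); add 3.
MST edges: 1 2, 2 5, 2 4, 2 7, 5 8, 5 9, 1 6, 2 3; total weight 1+1+3+6+7+10+14+15 = 57.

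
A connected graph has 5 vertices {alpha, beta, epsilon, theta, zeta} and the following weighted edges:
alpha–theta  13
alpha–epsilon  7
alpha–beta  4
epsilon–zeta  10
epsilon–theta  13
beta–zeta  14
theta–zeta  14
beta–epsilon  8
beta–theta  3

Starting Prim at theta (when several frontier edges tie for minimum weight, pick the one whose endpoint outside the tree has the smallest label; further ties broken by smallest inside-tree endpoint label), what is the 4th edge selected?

epsilon-zeta

Grow the tree from theta using Prim:
Step 1: cheapest edge leaving the tree is beta–theta (3); add beta.
Step 2: cheapest edge leaving the tree is alpha–beta (4); add alpha.
Step 3: cheapest edge leaving the tree is alpha–epsilon (7); add epsilon.
Step 4: cheapest edge leaving the tree is epsilon–zeta (10); add zeta.
The 4th edge added is epsilon–zeta.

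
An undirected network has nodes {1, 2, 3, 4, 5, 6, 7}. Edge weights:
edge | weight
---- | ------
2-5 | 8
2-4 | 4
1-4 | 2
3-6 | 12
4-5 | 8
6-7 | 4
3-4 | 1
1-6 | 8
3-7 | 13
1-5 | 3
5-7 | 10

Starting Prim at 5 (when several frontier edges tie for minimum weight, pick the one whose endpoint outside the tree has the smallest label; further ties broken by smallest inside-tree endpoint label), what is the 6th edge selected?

6-7

Prim, starting at 5.
Step 1: cheapest edge leaving the tree is 1-5 (3); add 1.
Step 2: cheapest edge leaving the tree is 1-4 (2); add 4.
Step 3: cheapest edge leaving the tree is 3-4 (1); add 3.
Step 4: cheapest edge leaving the tree is 2-4 (4); add 2.
Step 5: cheapest edge leaving the tree is 1-6 (8); add 6.
Step 6: cheapest edge leaving the tree is 6-7 (4); add 7.
The 6th edge added is 6-7.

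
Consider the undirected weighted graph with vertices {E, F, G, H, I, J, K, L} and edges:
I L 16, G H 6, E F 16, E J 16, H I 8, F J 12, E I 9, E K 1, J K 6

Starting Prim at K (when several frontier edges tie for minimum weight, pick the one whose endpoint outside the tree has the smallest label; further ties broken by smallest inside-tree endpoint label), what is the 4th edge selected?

Grow the tree from K using Prim:
Step 1: cheapest edge leaving the tree is E K (1); add E.
Step 2: cheapest edge leaving the tree is J K (6); add J.
Step 3: cheapest edge leaving the tree is E I (9); add I.
Step 4: cheapest edge leaving the tree is H I (8); add H.
Step 5: cheapest edge leaving the tree is G H (6); add G.
Step 6: cheapest edge leaving the tree is F J (12); add F.
Step 7: cheapest edge leaving the tree is I L (16); add L.
The 4th edge added is H I.

H-I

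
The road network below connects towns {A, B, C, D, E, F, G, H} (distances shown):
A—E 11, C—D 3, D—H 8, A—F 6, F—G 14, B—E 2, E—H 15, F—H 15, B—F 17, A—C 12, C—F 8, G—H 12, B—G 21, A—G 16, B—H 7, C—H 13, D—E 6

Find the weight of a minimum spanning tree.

44

Prim's algorithm from B:
Step 1: cheapest edge leaving the tree is B—E (2); add E.
Step 2: cheapest edge leaving the tree is D—E (6); add D.
Step 3: cheapest edge leaving the tree is C—D (3); add C.
Step 4: cheapest edge leaving the tree is B—H (7); add H.
Step 5: cheapest edge leaving the tree is C—F (8); add F.
Step 6: cheapest edge leaving the tree is A—F (6); add A.
Step 7: cheapest edge leaving the tree is G—H (12); add G.
MST edges: B—E, D—E, C—D, B—H, C—F, A—F, G—H; total weight 2+6+3+7+8+6+12 = 44.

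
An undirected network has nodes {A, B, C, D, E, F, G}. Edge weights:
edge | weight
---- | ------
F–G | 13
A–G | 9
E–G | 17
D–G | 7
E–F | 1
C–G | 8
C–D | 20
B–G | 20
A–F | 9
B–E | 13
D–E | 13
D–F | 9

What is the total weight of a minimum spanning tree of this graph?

Kruskal's algorithm — process edges by increasing weight (ties by edge label):
E–F (1): add. Components now {A} {B} {C} {D} {E,F} {G}
D–G (7): add. Components now {A} {B} {C} {D,G} {E,F}
C–G (8): add. Components now {A} {B} {C,D,G} {E,F}
A–F (9): add. Components now {A,E,F} {B} {C,D,G}
A–G (9): add. Components now {A,C,D,E,F,G} {B}
D–F (9): skip — D and F already connected.
B–E (13): add. Components now {A,B,C,D,E,F,G}
MST edges: E–F, D–G, C–G, A–F, A–G, B–E; total weight 1+7+8+9+9+13 = 47.

47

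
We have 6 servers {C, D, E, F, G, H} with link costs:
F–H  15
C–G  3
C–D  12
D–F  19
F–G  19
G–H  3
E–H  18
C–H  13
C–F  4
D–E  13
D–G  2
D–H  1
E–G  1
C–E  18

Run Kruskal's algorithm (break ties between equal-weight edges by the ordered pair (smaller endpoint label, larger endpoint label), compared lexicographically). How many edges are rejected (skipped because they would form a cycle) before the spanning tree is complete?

Kruskal's algorithm — process edges by increasing weight (ties by edge label):
D–H (1): add — endpoints in different components.
E–G (1): add — endpoints in different components.
D–G (2): add — endpoints in different components.
C–G (3): add — endpoints in different components.
G–H (3): skip — G and H already connected.
C–F (4): add — endpoints in different components.
Edges rejected before the tree was complete: 1.

1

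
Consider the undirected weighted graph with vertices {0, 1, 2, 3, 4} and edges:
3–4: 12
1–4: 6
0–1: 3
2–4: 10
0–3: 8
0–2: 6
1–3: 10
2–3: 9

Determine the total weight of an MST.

23

Kruskal's algorithm — process edges by increasing weight (ties by edge label):
0–1 (3): add — endpoints in different components.
0–2 (6): add — endpoints in different components.
1–4 (6): add — endpoints in different components.
0–3 (8): add — endpoints in different components.
MST edges: 0–1, 0–2, 1–4, 0–3; total weight 3+6+6+8 = 23.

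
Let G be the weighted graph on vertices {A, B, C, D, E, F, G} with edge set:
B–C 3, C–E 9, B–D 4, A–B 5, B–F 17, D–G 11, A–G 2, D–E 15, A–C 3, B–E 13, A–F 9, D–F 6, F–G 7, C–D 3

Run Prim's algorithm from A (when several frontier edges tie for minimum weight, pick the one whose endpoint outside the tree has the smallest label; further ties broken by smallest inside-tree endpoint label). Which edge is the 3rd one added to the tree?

B-C

Grow the tree from A using Prim:
Step 1: cheapest edge leaving the tree is A–G (2); add G.
Step 2: cheapest edge leaving the tree is A–C (3); add C.
Step 3: cheapest edge leaving the tree is B–C (3); add B.
Step 4: cheapest edge leaving the tree is C–D (3); add D.
Step 5: cheapest edge leaving the tree is D–F (6); add F.
Step 6: cheapest edge leaving the tree is C–E (9); add E.
The 3rd edge added is B–C.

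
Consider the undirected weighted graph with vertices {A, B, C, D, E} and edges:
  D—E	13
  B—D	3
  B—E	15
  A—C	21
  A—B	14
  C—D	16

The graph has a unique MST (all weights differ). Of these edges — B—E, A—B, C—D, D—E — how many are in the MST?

3

Sort edges by weight, then run Kruskal:
B—D (3): add — endpoints in different components.
D—E (13): add — endpoints in different components.
A—B (14): add — endpoints in different components.
B—E (15): skip — B and E already connected.
C—D (16): add — endpoints in different components.
MST edge set: {B—D, D—E, A—B, C—D}.
Of the listed edges, {A—B, C—D, D—E} are in the MST → 3.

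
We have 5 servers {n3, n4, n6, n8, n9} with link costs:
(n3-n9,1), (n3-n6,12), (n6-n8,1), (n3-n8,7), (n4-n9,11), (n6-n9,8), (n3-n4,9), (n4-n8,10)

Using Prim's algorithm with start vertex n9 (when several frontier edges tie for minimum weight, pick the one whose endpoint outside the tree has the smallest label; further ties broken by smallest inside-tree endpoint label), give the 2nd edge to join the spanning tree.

Prim, starting at n9.
Step 1: frontier [n3-n9 1, n6-n9 8, n4-n9 11] → take n3-n9 (1); add n3.
Step 2: frontier [n3-n8 7, n3-n4 9, n3-n6 12, n6-n9 8, n4-n9 11] → take n3-n8 (7); add n8.
Step 3: frontier [n3-n4 9, n3-n6 12, n6-n8 1, n4-n8 10, n6-n9 8, n4-n9 11] → take n6-n8 (1); add n6.
Step 4: frontier [n3-n4 9, n4-n8 10, n4-n9 11] → take n3-n4 (9); add n4.
The 2nd edge added is n3-n8.

n3-n8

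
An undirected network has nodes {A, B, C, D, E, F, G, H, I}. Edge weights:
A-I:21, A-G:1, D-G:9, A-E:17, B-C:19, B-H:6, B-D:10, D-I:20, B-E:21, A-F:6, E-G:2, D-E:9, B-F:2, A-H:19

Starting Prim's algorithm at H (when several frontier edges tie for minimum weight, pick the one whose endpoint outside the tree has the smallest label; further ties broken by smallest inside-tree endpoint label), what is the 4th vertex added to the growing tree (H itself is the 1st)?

Prim's algorithm from H:
Step 1: cheapest edge leaving the tree is B-H (6); add B.
Step 2: cheapest edge leaving the tree is B-F (2); add F.
Step 3: cheapest edge leaving the tree is A-F (6); add A.
Step 4: cheapest edge leaving the tree is A-G (1); add G.
Step 5: cheapest edge leaving the tree is E-G (2); add E.
Step 6: cheapest edge leaving the tree is D-E (9); add D.
Step 7: cheapest edge leaving the tree is B-C (19); add C.
Step 8: cheapest edge leaving the tree is D-I (20); add I.
Vertex order: H, B, F, A, G, E, D, C, I. The 4th vertex is A.

A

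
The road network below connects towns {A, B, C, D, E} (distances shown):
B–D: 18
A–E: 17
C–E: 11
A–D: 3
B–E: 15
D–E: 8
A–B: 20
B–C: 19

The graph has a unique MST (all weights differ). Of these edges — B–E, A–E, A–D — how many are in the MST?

Kruskal's algorithm — process edges by increasing weight (ties by edge label):
A–D (3): add — endpoints in different components.
D–E (8): add — endpoints in different components.
C–E (11): add — endpoints in different components.
B–E (15): add — endpoints in different components.
MST edge set: {A–D, D–E, C–E, B–E}.
Of the listed edges, {B–E, A–D} are in the MST → 2.

2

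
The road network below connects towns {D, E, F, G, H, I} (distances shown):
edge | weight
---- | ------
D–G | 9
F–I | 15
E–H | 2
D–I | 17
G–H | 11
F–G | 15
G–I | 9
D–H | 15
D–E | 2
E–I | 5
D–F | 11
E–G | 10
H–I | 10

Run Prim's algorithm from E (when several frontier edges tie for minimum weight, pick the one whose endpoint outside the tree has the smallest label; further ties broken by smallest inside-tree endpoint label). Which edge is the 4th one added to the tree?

D-G

Grow the tree from E using Prim:
Step 1: frontier [D–E 2, E–H 2, E–I 5, E–G 10] → take D–E (2); add D.
Step 2: frontier [D–G 9, D–F 11, D–H 15, D–I 17, E–H 2, E–I 5, E–G 10] → take E–H (2); add H.
Step 3: frontier [D–G 9, D–F 11, D–I 17, E–I 5, E–G 10, H–I 10, G–H 11] → take E–I (5); add I.
Step 4: frontier [D–G 9, D–F 11, E–G 10, G–H 11, G–I 9, F–I 15] → take D–G (9); add G.
Step 5: frontier [D–F 11, F–G 15, F–I 15] → take D–F (11); add F.
The 4th edge added is D–G.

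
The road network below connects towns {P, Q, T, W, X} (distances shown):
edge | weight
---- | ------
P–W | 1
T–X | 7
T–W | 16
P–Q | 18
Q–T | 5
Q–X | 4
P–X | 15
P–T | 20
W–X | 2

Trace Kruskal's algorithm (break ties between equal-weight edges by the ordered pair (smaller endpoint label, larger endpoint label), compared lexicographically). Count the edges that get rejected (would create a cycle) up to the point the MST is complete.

Sort edges by weight, then run Kruskal:
P–W (1): add. Components now {T} {X} {Q} {P,W}
W–X (2): add. Components now {T} {P,W,X} {Q}
Q–X (4): add. Components now {T} {P,Q,W,X}
Q–T (5): add. Components now {P,Q,T,W,X}
Edges rejected before the tree was complete: 0.

0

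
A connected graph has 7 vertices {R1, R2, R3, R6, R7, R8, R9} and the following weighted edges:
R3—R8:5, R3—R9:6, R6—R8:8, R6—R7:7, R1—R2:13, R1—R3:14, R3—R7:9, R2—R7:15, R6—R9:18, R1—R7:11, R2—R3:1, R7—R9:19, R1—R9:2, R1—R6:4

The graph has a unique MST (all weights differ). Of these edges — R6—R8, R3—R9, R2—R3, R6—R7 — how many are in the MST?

3

Kruskal: consider edges lightest-first.
R2—R3 (1): add. Components now {R6} {R1} {R7} {R8} {R9} {R2,R3}
R1—R9 (2): add. Components now {R6} {R1,R9} {R7} {R8} {R2,R3}
R1—R6 (4): add. Components now {R1,R6,R9} {R7} {R8} {R2,R3}
R3—R8 (5): add. Components now {R1,R6,R9} {R7} {R2,R3,R8}
R3—R9 (6): add. Components now {R1,R2,R3,R6,R8,R9} {R7}
R6—R7 (7): add. Components now {R1,R2,R3,R6,R7,R8,R9}
MST edge set: {R2—R3, R1—R9, R1—R6, R3—R8, R3—R9, R6—R7}.
Of the listed edges, {R3—R9, R2—R3, R6—R7} are in the MST → 3.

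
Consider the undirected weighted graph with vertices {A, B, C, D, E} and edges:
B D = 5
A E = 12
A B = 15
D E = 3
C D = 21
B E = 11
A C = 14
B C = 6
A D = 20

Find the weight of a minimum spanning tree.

Kruskal's algorithm — process edges by increasing weight (ties by edge label):
D E (3): add — endpoints in different components.
B D (5): add — endpoints in different components.
B C (6): add — endpoints in different components.
B E (11): skip — B and E already connected.
A E (12): add — endpoints in different components.
MST edges: D E, B D, B C, A E; total weight 3+5+6+12 = 26.

26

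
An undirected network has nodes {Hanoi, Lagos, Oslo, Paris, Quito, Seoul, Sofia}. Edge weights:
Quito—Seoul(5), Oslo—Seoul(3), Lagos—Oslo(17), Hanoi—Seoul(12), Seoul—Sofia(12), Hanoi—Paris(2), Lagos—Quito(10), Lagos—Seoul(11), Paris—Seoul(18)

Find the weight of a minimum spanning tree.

44

Prim, starting at Sofia.
Step 1: frontier [Seoul—Sofia 12] → take Seoul—Sofia (12); add Seoul.
Step 2: frontier [Oslo—Seoul 3, Quito—Seoul 5, Lagos—Seoul 11, Hanoi—Seoul 12, Paris—Seoul 18] → take Oslo—Seoul (3); add Oslo.
Step 3: frontier [Lagos—Oslo 17, Quito—Seoul 5, Lagos—Seoul 11, Hanoi—Seoul 12, Paris—Seoul 18] → take Quito—Seoul (5); add Quito.
Step 4: frontier [Lagos—Oslo 17, Lagos—Quito 10, Lagos—Seoul 11, Hanoi—Seoul 12, Paris—Seoul 18] → take Lagos—Quito (10); add Lagos.
Step 5: frontier [Hanoi—Seoul 12, Paris—Seoul 18] → take Hanoi—Seoul (12); add Hanoi.
Step 6: frontier [Hanoi—Paris 2, Paris—Seoul 18] → take Hanoi—Paris (2); add Paris.
MST edges: Seoul—Sofia, Oslo—Seoul, Quito—Seoul, Lagos—Quito, Hanoi—Seoul, Hanoi—Paris; total weight 12+3+5+10+12+2 = 44.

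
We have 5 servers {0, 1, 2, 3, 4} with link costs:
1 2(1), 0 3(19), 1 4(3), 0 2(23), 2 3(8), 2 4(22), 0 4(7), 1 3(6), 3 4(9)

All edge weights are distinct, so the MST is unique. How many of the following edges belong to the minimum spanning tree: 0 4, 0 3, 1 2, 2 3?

2

Kruskal: consider edges lightest-first.
1 2 (1): add — endpoints in different components.
1 4 (3): add — endpoints in different components.
1 3 (6): add — endpoints in different components.
0 4 (7): add — endpoints in different components.
MST edge set: {1 2, 1 4, 1 3, 0 4}.
Of the listed edges, {0 4, 1 2} are in the MST → 2.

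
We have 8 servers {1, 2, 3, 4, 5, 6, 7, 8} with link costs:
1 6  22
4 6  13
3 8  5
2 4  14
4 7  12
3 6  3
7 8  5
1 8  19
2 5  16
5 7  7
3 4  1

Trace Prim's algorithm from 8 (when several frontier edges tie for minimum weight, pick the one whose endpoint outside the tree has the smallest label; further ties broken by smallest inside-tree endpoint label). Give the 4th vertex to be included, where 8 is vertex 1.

Prim's algorithm from 8:
Step 1: frontier [3 8 5, 7 8 5, 1 8 19] → take 3 8 (5); add 3.
Step 2: frontier [3 4 1, 3 6 3, 7 8 5, 1 8 19] → take 3 4 (1); add 4.
Step 3: frontier [3 6 3, 4 7 12, 4 6 13, 2 4 14, 7 8 5, 1 8 19] → take 3 6 (3); add 6.
Step 4: frontier [4 7 12, 2 4 14, 1 6 22, 7 8 5, 1 8 19] → take 7 8 (5); add 7.
Step 5: frontier [2 4 14, 1 6 22, 5 7 7, 1 8 19] → take 5 7 (7); add 5.
Step 6: frontier [2 4 14, 2 5 16, 1 6 22, 1 8 19] → take 2 4 (14); add 2.
Step 7: frontier [1 6 22, 1 8 19] → take 1 8 (19); add 1.
Vertex order: 8, 3, 4, 6, 7, 5, 2, 1. The 4th vertex is 6.

6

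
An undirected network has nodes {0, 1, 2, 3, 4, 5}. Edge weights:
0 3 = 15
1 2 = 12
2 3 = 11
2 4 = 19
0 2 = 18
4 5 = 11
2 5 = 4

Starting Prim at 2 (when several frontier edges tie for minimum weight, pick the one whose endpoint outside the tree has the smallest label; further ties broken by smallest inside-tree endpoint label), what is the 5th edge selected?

Prim, starting at 2.
Step 1: frontier [2 5 4, 2 3 11, 1 2 12, 0 2 18, 2 4 19] → take 2 5 (4); add 5.
Step 2: frontier [2 3 11, 1 2 12, 0 2 18, 2 4 19, 4 5 11] → take 2 3 (11); add 3.
Step 3: frontier [1 2 12, 0 2 18, 2 4 19, 0 3 15, 4 5 11] → take 4 5 (11); add 4.
Step 4: frontier [1 2 12, 0 2 18, 0 3 15] → take 1 2 (12); add 1.
Step 5: frontier [0 2 18, 0 3 15] → take 0 3 (15); add 0.
The 5th edge added is 0 3.

0-3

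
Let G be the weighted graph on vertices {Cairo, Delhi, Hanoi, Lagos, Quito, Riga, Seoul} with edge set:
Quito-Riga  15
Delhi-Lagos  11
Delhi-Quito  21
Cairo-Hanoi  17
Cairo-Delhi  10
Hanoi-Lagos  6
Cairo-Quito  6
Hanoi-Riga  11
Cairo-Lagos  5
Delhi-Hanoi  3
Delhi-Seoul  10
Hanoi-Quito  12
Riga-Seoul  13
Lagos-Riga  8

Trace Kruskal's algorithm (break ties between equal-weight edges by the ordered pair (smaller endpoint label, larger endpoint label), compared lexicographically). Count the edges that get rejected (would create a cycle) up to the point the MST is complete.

Sort edges by weight, then run Kruskal:
Delhi-Hanoi (3): add. Components now {Delhi,Hanoi} {Riga} {Quito} {Seoul} {Lagos} {Cairo}
Cairo-Lagos (5): add. Components now {Delhi,Hanoi} {Riga} {Quito} {Seoul} {Cairo,Lagos}
Cairo-Quito (6): add. Components now {Delhi,Hanoi} {Riga} {Cairo,Lagos,Quito} {Seoul}
Hanoi-Lagos (6): add. Components now {Cairo,Delhi,Hanoi,Lagos,Quito} {Riga} {Seoul}
Lagos-Riga (8): add. Components now {Cairo,Delhi,Hanoi,Lagos,Quito,Riga} {Seoul}
Cairo-Delhi (10): skip — Delhi and Cairo already connected.
Delhi-Seoul (10): add. Components now {Cairo,Delhi,Hanoi,Lagos,Quito,Riga,Seoul}
Edges rejected before the tree was complete: 1.

1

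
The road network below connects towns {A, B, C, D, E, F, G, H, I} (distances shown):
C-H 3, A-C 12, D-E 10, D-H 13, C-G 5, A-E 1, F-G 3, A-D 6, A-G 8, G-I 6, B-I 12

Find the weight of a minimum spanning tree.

44

Prim's algorithm from E:
Step 1: cheapest edge leaving the tree is A-E (1); add A.
Step 2: cheapest edge leaving the tree is A-D (6); add D.
Step 3: cheapest edge leaving the tree is A-G (8); add G.
Step 4: cheapest edge leaving the tree is F-G (3); add F.
Step 5: cheapest edge leaving the tree is C-G (5); add C.
Step 6: cheapest edge leaving the tree is C-H (3); add H.
Step 7: cheapest edge leaving the tree is G-I (6); add I.
Step 8: cheapest edge leaving the tree is B-I (12); add B.
MST edges: A-E, A-D, A-G, F-G, C-G, C-H, G-I, B-I; total weight 1+6+8+3+5+3+6+12 = 44.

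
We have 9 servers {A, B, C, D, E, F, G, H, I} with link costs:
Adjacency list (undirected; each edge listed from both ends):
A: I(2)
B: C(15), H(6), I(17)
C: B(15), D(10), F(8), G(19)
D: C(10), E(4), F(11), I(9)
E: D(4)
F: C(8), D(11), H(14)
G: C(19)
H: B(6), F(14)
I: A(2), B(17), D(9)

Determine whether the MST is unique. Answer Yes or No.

Yes

Sort edges by weight, then run Kruskal:
A–I (2): add — endpoints in different components.
D–E (4): add — endpoints in different components.
B–H (6): add — endpoints in different components.
C–F (8): add — endpoints in different components.
D–I (9): add — endpoints in different components.
C–D (10): add — endpoints in different components.
D–F (11): skip — D and F already connected.
F–H (14): add — endpoints in different components.
B–C (15): skip — B and C already connected.
B–I (17): skip — B and I already connected.
C–G (19): add — endpoints in different components.
Every non-tree edge has weight strictly greater than the heaviest edge on the tree path between its endpoints, so the MST is unique.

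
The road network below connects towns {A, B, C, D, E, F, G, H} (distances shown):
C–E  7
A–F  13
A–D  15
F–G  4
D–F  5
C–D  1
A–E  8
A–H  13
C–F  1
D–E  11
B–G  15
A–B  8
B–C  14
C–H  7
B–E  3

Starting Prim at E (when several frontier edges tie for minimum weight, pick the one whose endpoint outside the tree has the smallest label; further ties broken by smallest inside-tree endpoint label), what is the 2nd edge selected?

Prim's algorithm from E:
Step 1: cheapest edge leaving the tree is B–E (3); add B.
Step 2: cheapest edge leaving the tree is C–E (7); add C.
Step 3: cheapest edge leaving the tree is C–D (1); add D.
Step 4: cheapest edge leaving the tree is C–F (1); add F.
Step 5: cheapest edge leaving the tree is F–G (4); add G.
Step 6: cheapest edge leaving the tree is C–H (7); add H.
Step 7: cheapest edge leaving the tree is A–B (8); add A.
The 2nd edge added is C–E.

C-E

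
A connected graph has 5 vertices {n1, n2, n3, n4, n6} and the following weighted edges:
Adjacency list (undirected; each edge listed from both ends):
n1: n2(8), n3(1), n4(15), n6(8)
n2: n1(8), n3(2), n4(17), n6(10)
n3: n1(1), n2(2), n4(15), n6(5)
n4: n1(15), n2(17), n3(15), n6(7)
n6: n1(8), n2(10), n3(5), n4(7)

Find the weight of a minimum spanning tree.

15

Prim, starting at n4.
Step 1: cheapest edge leaving the tree is n4 n6 (7); add n6.
Step 2: cheapest edge leaving the tree is n3 n6 (5); add n3.
Step 3: cheapest edge leaving the tree is n1 n3 (1); add n1.
Step 4: cheapest edge leaving the tree is n2 n3 (2); add n2.
MST edges: n4 n6, n3 n6, n1 n3, n2 n3; total weight 7+5+1+2 = 15.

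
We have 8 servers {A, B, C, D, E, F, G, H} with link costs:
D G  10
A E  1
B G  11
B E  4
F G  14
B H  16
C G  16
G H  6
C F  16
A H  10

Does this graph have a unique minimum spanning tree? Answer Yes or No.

Sort edges by weight, then run Kruskal:
A E (1): add — endpoints in different components.
B E (4): add — endpoints in different components.
G H (6): add — endpoints in different components.
A H (10): add — endpoints in different components.
D G (10): add — endpoints in different components.
B G (11): skip — B and G already connected.
F G (14): add — endpoints in different components.
B H (16): skip — B and H already connected.
C F (16): add — endpoints in different components.
Non-tree edge C G has weight 16, equal to the heaviest edge on its tree cycle — swapping gives another MST of the same weight. Not unique.

No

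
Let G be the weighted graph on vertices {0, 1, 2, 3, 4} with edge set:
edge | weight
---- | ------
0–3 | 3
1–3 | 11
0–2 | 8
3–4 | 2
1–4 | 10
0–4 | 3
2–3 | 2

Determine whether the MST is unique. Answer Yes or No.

Kruskal's algorithm — process edges by increasing weight (ties by edge label):
2–3 (2): add. Components now {0} {1} {2,3} {4}
3–4 (2): add. Components now {0} {1} {2,3,4}
0–3 (3): add. Components now {0,2,3,4} {1}
0–4 (3): skip — 0 and 4 already connected.
0–2 (8): skip — 0 and 2 already connected.
1–4 (10): add. Components now {0,1,2,3,4}
Non-tree edge 0–4 has weight 3, equal to the heaviest edge on its tree cycle — swapping gives another MST of the same weight. Not unique.

No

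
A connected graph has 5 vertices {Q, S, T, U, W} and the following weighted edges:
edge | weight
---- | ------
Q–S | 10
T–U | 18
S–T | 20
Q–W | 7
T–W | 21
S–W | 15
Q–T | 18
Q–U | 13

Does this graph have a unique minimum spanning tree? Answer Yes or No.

No

Sort edges by weight, then run Kruskal:
Q–W (7): add — endpoints in different components.
Q–S (10): add — endpoints in different components.
Q–U (13): add — endpoints in different components.
S–W (15): skip — S and W already connected.
Q–T (18): add — endpoints in different components.
Non-tree edge T–U has weight 18, equal to the heaviest edge on its tree cycle — swapping gives another MST of the same weight. Not unique.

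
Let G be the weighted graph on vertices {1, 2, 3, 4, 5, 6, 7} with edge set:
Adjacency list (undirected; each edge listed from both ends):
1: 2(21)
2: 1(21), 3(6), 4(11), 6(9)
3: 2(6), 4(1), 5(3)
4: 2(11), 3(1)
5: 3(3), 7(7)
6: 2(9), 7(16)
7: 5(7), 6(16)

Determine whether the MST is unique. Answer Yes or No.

Kruskal's algorithm — process edges by increasing weight (ties by edge label):
3—4 (1): add. Components now {1} {2} {3,4} {5} {6} {7}
3—5 (3): add. Components now {1} {2} {3,4,5} {6} {7}
2—3 (6): add. Components now {1} {2,3,4,5} {6} {7}
5—7 (7): add. Components now {1} {2,3,4,5,7} {6}
2—6 (9): add. Components now {1} {2,3,4,5,6,7}
2—4 (11): skip — 2 and 4 already connected.
6—7 (16): skip — 6 and 7 already connected.
1—2 (21): add. Components now {1,2,3,4,5,6,7}
Every non-tree edge has weight strictly greater than the heaviest edge on the tree path between its endpoints, so the MST is unique.

Yes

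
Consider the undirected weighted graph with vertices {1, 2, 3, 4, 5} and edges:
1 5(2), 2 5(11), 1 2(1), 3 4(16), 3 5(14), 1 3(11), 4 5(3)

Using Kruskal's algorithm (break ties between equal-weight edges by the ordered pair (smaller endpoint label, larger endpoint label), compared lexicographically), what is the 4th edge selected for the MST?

Kruskal: consider edges lightest-first.
1 2 (1): add — endpoints in different components.
1 5 (2): add — endpoints in different components.
4 5 (3): add — endpoints in different components.
1 3 (11): add — endpoints in different components.
The 4th edge added is 1 3.

1-3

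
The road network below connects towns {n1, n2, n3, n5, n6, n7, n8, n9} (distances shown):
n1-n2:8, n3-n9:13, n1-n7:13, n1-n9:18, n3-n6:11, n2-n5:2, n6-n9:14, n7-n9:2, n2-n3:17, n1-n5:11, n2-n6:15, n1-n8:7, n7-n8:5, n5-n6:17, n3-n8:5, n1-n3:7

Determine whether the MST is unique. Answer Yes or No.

No

Sort edges by weight, then run Kruskal:
n2-n5 (2): add — endpoints in different components.
n7-n9 (2): add — endpoints in different components.
n3-n8 (5): add — endpoints in different components.
n7-n8 (5): add — endpoints in different components.
n1-n3 (7): add — endpoints in different components.
n1-n8 (7): skip — n8 and n1 already connected.
n1-n2 (8): add — endpoints in different components.
n1-n5 (11): skip — n5 and n1 already connected.
n3-n6 (11): add — endpoints in different components.
Non-tree edge n1-n8 has weight 7, equal to the heaviest edge on its tree cycle — swapping gives another MST of the same weight. Not unique.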